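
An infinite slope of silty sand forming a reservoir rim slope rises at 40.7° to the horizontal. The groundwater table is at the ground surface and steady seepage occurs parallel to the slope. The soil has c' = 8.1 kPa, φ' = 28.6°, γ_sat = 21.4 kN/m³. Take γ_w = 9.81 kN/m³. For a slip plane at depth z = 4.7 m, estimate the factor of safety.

FS = 0.51

With seepage parallel to the slope and the water table at the surface, the effective normal stress on the slip plane uses the buoyant unit weight γ' = γ_sat − γ_w while the driving shear stress uses γ_sat:
FS = [c' + γ' z cos²β tanφ'] / [γ_sat z sinβ cosβ]
γ' = 21.4 − 9.81 = 11.59 kN/m³
Numerator = 8.1 + 11.59·4.7·cos²40.7°·tan28.6° = 8.1 + 11.59·4.7·0.5748·0.5452 = 25.170 kPa
Denominator = 21.4·4.7·sin40.7°·cos40.7° = 21.4·4.7·0.6521·0.7581 = 49.725 kPa
FS = 25.170 / 49.725 = 0.506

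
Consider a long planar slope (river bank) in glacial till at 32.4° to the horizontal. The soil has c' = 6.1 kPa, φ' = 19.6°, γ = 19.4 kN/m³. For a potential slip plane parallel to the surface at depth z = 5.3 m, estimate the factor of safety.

For an infinite slope with a slip plane parallel to the surface (no pore pressure): FS = [c' + γz cos²β tanφ'] / [γz sinβ cosβ].
γz = 19.4·5.3 = 102.82 kN/m²
Numerator = 6.1 + 102.82·cos²32.4°·tan19.6° = 6.1 + 102.82·0.7129·0.3561 = 32.201 kPa
Denominator = 102.82·sin32.4°·cos32.4° = 102.82·0.5358·0.8443 = 46.517 kPa
FS = 32.201 / 46.517 = 0.692

FS = 0.69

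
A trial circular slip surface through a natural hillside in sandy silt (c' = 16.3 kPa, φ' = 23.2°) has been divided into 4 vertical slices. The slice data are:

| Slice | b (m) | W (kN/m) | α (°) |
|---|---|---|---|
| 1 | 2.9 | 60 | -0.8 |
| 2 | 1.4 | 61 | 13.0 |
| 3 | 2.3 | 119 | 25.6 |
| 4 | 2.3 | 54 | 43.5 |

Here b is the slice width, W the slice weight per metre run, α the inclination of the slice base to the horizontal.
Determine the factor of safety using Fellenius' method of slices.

Ordinary method of slices: FS = Σ[c'·Δl_i + (W_i cosα_i)·tanφ'] / Σ W_i sinα_i, with Δl_i = b_i / cosα_i.
Slice 1: Δl = 2.9/cos(-0.8°) = 2.900 m; N'_1 = 60·cos(-0.8°) = 60.0; c'Δl = 47.27; W sinα = -0.8
Slice 2: Δl = 1.4/cos13.0° = 1.437 m; N'_2 = 61·cos13.0° = 59.4; c'Δl = 23.42; W sinα = 13.7
Slice 3: Δl = 2.3/cos25.6° = 2.550 m; N'_3 = 119·cos25.6° = 107.3; c'Δl = 41.57; W sinα = 51.4
Slice 4: Δl = 2.3/cos43.5° = 3.171 m; N'_4 = 54·cos43.5° = 39.2; c'Δl = 51.68; W sinα = 37.2
Σc'Δl = 163.9 kN/m; ΣN' = 265.9 kN/m; ΣW sinα = 101.5 kN/m
Resisting = 163.9 + 265.9·tan23.2° = 163.9 + 114.0 = 277.9 kN/m
FS = 277.9 / 101.5 = 2.739

FS = 2.74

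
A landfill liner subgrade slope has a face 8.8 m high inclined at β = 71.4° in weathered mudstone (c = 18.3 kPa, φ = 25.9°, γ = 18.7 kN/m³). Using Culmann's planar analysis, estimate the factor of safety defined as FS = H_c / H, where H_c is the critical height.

FS = 1.27

H_c = (4c/γ) · sinβ cosφ / [1 − cos(β − φ)]
    = (4·18.3/18.7) · sin71.4°·cos25.9° / [1 − cos45.5°]
    = 3.914 · 0.8526 / 0.2991 = 11.16 m
FS = H_c / H = 11.16 / 8.8 = 1.268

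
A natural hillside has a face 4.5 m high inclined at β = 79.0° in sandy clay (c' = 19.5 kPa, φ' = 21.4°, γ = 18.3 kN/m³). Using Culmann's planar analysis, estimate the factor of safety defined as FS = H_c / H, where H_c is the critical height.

H_c = (4c'/γ) · sinβ cosφ' / [1 − cos(β − φ')]
    = (4·19.5/18.3) · sin79.0°·cos21.4° / [1 − cos57.6°]
    = 4.262 · 0.9139 / 0.4642 = 8.39 m
FS = H_c / H = 8.39 / 4.5 = 1.865

FS = 1.86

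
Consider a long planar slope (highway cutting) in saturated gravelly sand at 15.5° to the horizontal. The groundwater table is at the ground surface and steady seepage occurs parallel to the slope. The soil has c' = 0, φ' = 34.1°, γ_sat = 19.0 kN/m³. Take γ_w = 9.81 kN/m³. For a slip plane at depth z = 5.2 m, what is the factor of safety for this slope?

With seepage parallel to the slope and the water table at the surface, the effective normal stress on the slip plane uses the buoyant unit weight γ' = γ_sat − γ_w while the driving shear stress uses γ_sat:
FS = [c' + γ' z cos²β tanφ'] / [γ_sat z sinβ cosβ]
(For c' = 0 this reduces to FS = (γ'/γ_sat)·tanφ'/tanβ.)
γ' = 19.0 − 9.81 = 9.19 kN/m³
Numerator = 0.0 + 9.19·5.2·cos²15.5°·tan34.1° = 0.0 + 9.19·5.2·0.9286·0.6771 = 30.044 kPa
Denominator = 19.0·5.2·sin15.5°·cos15.5° = 19.0·5.2·0.2672·0.9636 = 25.443 kPa
FS = 30.044 / 25.443 = 1.181

FS = 1.18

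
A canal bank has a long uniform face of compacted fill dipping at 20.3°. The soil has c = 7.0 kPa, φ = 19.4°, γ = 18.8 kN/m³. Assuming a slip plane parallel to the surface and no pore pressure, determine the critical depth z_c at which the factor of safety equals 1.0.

z_c = 23.84 m

Setting FS = 1.00 in FS = [c + γz cos²β tanφ] / [γz sinβ cosβ] and solving for z:
z = c / [γ cosβ (FS·sinβ − cosβ·tanφ)]
  = 7.0 / [18.8·cos20.3°·(1.00·sin20.3° − cos20.3°·tan19.4°)]
  = 7.0 / [18.8·0.9379·(1.00·0.3469 − 0.9379·0.3522)]
  = 7.0 / 0.2936 = 23.840 m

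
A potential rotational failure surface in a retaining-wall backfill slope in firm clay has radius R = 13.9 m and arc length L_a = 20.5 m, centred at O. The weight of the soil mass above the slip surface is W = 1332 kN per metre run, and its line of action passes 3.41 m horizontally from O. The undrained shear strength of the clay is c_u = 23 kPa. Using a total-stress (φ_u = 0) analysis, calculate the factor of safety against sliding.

FS = 1.44

Taking moments about the centre O, the resisting moment is provided by the undrained shear strength acting along the arc:
M_R = c_u·L_a·R = 23·20.50·13.9 = 6553.9 kN·m/m
M_D = W·d = 1332·3.41 = 4542.1 kN·m/m
FS = M_R / M_D = 6553.9 / 4542.1 = 1.443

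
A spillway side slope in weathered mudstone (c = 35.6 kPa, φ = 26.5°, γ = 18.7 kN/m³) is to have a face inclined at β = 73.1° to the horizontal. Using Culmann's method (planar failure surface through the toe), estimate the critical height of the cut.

H_c = 20.84 m

Culmann's analysis gives the critical failure plane at α_cr = (β + φ)/2 = (73.1 + 26.5)/2 = 49.8°, and the critical height
H_c = (4c/γ) · sinβ cosφ / [1 − cos(β − φ)]
    = (4·35.6/18.7) · sin73.1°·cos26.5° / [1 − cos(46.6°)]
    = 7.615 · 0.9568·0.8949 / [1 − 0.6871]
    = 7.615 · 0.8563 / 0.3129
    = 20.84 m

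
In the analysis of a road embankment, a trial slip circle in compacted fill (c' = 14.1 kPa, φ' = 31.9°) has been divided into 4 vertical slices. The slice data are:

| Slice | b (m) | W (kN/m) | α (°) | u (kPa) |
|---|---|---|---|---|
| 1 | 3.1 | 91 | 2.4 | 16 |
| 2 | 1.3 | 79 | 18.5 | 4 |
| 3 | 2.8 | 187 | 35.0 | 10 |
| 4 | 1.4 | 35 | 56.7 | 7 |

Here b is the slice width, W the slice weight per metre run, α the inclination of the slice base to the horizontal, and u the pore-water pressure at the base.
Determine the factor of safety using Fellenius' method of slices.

FS = 1.76

Ordinary method of slices: FS = Σ[c'·Δl_i + (W_i cosα_i − u_i·Δl_i)·tanφ'] / Σ W_i sinα_i, with Δl_i = b_i / cosα_i.
Slice 1: Δl = 3.1/cos2.4° = 3.103 m; N'_1 = 91·cos2.4° − 16·3.103 = 41.3; c'Δl = 43.75; W sinα = 3.8
Slice 2: Δl = 1.3/cos18.5° = 1.371 m; N'_2 = 79·cos18.5° − 4·1.371 = 69.4; c'Δl = 19.33; W sinα = 25.1
Slice 3: Δl = 2.8/cos35.0° = 3.418 m; N'_3 = 187·cos35.0° − 10·3.418 = 119.0; c'Δl = 48.20; W sinα = 107.3
Slice 4: Δl = 1.4/cos56.7° = 2.550 m; N'_4 = 35·cos56.7° − 7·2.550 = 1.4; c'Δl = 35.95; W sinα = 29.3
Σc'Δl = 147.2 kN/m; ΣN' = 231.1 kN/m; ΣW sinα = 165.4 kN/m
Resisting = 147.2 + 231.1·tan31.9° = 147.2 + 143.8 = 291.1 kN/m
FS = 291.1 / 165.4 = 1.760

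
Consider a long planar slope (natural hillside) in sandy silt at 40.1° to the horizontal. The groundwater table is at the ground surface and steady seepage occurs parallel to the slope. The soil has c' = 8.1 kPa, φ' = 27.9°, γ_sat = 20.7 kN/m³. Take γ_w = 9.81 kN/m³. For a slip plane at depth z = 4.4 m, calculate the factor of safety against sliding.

With seepage parallel to the slope and the water table at the surface, the effective normal stress on the slip plane uses the buoyant unit weight γ' = γ_sat − γ_w while the driving shear stress uses γ_sat:
FS = [c' + γ' z cos²β tanφ'] / [γ_sat z sinβ cosβ]
γ' = 20.7 − 9.81 = 10.89 kN/m³
Numerator = 8.1 + 10.89·4.4·cos²40.1°·tan27.9° = 8.1 + 10.89·4.4·0.5851·0.5295 = 22.944 kPa
Denominator = 20.7·4.4·sin40.1°·cos40.1° = 20.7·4.4·0.6441·0.7649 = 44.875 kPa
FS = 22.944 / 44.875 = 0.511

FS = 0.51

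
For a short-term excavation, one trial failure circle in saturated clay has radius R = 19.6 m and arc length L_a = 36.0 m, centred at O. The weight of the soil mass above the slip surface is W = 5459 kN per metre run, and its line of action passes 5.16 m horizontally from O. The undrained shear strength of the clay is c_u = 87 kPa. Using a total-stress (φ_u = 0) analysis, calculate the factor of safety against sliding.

Taking moments about the centre O, the resisting moment is provided by the undrained shear strength acting along the arc:
M_R = c_u·L_a·R = 87·36.00·19.6 = 61387.2 kN·m/m
M_D = W·d = 5459·5.16 = 28168.4 kN·m/m
FS = M_R / M_D = 61387.2 / 28168.4 = 2.179

FS = 2.18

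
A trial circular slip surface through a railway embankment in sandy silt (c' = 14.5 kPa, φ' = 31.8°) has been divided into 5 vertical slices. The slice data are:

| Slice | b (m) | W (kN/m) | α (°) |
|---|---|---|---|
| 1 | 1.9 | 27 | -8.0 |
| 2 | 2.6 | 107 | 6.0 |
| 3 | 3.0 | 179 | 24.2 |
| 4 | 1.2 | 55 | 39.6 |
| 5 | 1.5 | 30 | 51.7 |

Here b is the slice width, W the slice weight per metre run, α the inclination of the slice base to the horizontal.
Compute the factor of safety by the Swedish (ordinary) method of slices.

Ordinary method of slices: FS = Σ[c'·Δl_i + (W_i cosα_i)·tanφ'] / Σ W_i sinα_i, with Δl_i = b_i / cosα_i.
Slice 1: Δl = 1.9/cos(-8.0°) = 1.919 m; N'_1 = 27·cos(-8.0°) = 26.7; c'Δl = 27.82; W sinα = -3.8
Slice 2: Δl = 2.6/cos6.0° = 2.614 m; N'_2 = 107·cos6.0° = 106.4; c'Δl = 37.91; W sinα = 11.2
Slice 3: Δl = 3.0/cos24.2° = 3.289 m; N'_3 = 179·cos24.2° = 163.3; c'Δl = 47.69; W sinα = 73.4
Slice 4: Δl = 1.2/cos39.6° = 1.557 m; N'_4 = 55·cos39.6° = 42.4; c'Δl = 22.58; W sinα = 35.1
Slice 5: Δl = 1.5/cos51.7° = 2.420 m; N'_5 = 30·cos51.7° = 18.6; c'Δl = 35.09; W sinα = 23.5
Σc'Δl = 171.1 kN/m; ΣN' = 357.4 kN/m; ΣW sinα = 139.4 kN/m
Resisting = 171.1 + 357.4·tan31.8° = 171.1 + 221.6 = 392.7 kN/m
FS = 392.7 / 139.4 = 2.817

FS = 2.82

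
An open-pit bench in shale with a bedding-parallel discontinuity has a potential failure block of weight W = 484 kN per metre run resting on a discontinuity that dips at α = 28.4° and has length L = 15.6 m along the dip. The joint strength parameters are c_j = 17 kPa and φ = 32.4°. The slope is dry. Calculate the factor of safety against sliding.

FS = 2.33

Resolving the block weight along and normal to the plane and applying the Mohr–Coulomb strength on the joint:
N' = W cosα = 484·cos28.4° = 425.7 kN/m
Driving force T = W sinα = 484·sin28.4° = 230.2 kN/m
Resisting force R = c_j·L + N'·tanφ = 17·15.6 + 425.7·tan32.4° = 265.2 + 270.2 = 535.4 kN/m
FS = R / T = 535.4 / 230.2 = 2.326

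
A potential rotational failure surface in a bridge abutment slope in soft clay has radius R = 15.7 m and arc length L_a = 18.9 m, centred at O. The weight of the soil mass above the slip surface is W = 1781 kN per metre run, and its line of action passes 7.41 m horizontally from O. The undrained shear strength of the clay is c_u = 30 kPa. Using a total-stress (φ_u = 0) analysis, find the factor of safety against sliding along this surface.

FS = 0.67

Taking moments about the centre O, the resisting moment is provided by the undrained shear strength acting along the arc:
M_R = c_u·L_a·R = 30·18.90·15.7 = 8901.9 kN·m/m
M_D = W·d = 1781·7.41 = 13197.2 kN·m/m
FS = M_R / M_D = 8901.9 / 13197.2 = 0.675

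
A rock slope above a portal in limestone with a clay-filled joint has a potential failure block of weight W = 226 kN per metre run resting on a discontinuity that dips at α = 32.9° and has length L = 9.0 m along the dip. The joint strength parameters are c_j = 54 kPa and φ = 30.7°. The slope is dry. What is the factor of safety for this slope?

FS = 4.88

Resolving the block weight along and normal to the plane and applying the Mohr–Coulomb strength on the joint:
N' = W cosα = 226·cos32.9° = 189.8 kN/m
Driving force T = W sinα = 226·sin32.9° = 122.8 kN/m
Resisting force R = c_j·L + N'·tanφ = 54·9.0 + 189.8·tan30.7° = 486.0 + 112.7 = 598.7 kN/m
FS = R / T = 598.7 / 122.8 = 4.877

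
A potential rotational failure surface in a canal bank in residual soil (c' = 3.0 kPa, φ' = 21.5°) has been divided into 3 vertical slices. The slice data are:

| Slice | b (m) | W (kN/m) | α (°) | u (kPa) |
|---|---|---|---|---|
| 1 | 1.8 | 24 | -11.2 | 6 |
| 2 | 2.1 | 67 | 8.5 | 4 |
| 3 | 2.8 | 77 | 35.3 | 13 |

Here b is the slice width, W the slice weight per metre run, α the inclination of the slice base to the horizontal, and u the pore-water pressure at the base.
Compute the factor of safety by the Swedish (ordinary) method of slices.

FS = 1.15

Ordinary method of slices: FS = Σ[c'·Δl_i + (W_i cosα_i − u_i·Δl_i)·tanφ'] / Σ W_i sinα_i, with Δl_i = b_i / cosα_i.
Slice 1: Δl = 1.8/cos(-11.2°) = 1.835 m; N'_1 = 24·cos(-11.2°) − 6·1.835 = 12.5; c'Δl = 5.50; W sinα = -4.7
Slice 2: Δl = 2.1/cos8.5° = 2.123 m; N'_2 = 67·cos8.5° − 4·2.123 = 57.8; c'Δl = 6.37; W sinα = 9.9
Slice 3: Δl = 2.8/cos35.3° = 3.431 m; N'_3 = 77·cos35.3° − 13·3.431 = 18.2; c'Δl = 10.29; W sinα = 44.5
Σc'Δl = 22.2 kN/m; ΣN' = 88.5 kN/m; ΣW sinα = 49.7 kN/m
Resisting = 22.2 + 88.5·tan21.5° = 22.2 + 34.9 = 57.0 kN/m
FS = 57.0 / 49.7 = 1.147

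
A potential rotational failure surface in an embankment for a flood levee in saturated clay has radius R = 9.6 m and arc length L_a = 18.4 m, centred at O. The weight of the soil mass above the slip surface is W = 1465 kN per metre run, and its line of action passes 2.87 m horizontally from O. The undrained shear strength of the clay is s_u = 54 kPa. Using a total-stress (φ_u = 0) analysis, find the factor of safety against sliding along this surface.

FS = 2.27

Taking moments about the centre O, the resisting moment is provided by the undrained shear strength acting along the arc:
M_R = s_u·L_a·R = 54·18.40·9.6 = 9538.6 kN·m/m
M_D = W·d = 1465·2.87 = 4204.6 kN·m/m
FS = M_R / M_D = 9538.6 / 4204.6 = 2.269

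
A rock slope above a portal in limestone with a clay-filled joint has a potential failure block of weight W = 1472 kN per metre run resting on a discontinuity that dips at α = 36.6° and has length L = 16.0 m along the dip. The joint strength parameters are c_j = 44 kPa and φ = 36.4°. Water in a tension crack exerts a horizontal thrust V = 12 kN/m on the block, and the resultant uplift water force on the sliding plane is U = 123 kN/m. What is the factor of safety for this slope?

Resolving the block weight along and normal to the plane and applying the Mohr–Coulomb strength on the joint:
N' = W cosα − U − V sinα = 1472·cos36.6° − 123 − 12·sin36.6° = 1051.6 kN/m
Driving force T = W sinα + V cosα = 1472·sin36.6° + 12·cos36.6° = 887.3 kN/m
Resisting force R = c_j·L + N'·tanφ = 44·16.0 + 1051.6·tan36.4° = 704.0 + 775.3 = 1479.3 kN/m
FS = R / T = 1479.3 / 887.3 = 1.667

FS = 1.67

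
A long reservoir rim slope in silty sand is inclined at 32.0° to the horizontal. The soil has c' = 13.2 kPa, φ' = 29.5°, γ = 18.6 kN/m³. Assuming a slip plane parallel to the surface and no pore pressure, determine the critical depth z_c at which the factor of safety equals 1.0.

z_c = 16.70 m

Setting FS = 1.00 in FS = [c' + γz cos²β tanφ'] / [γz sinβ cosβ] and solving for z:
z = c' / [γ cosβ (FS·sinβ − cosβ·tanφ')]
  = 13.2 / [18.6·cos32.0°·(1.00·sin32.0° − cos32.0°·tan29.5°)]
  = 13.2 / [18.6·0.8480·(1.00·0.5299 − 0.8480·0.5658)]
  = 13.2 / 0.7905 = 16.698 m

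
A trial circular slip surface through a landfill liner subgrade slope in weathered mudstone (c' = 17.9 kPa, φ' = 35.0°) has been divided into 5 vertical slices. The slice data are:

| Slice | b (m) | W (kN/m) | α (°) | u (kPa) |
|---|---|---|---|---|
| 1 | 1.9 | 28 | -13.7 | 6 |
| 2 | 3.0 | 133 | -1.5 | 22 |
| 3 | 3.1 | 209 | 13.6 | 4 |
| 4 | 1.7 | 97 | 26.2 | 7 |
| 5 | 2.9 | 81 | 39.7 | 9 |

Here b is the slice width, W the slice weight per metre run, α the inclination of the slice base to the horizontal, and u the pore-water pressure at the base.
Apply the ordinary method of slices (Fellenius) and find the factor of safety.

FS = 3.82

Ordinary method of slices: FS = Σ[c'·Δl_i + (W_i cosα_i − u_i·Δl_i)·tanφ'] / Σ W_i sinα_i, with Δl_i = b_i / cosα_i.
Slice 1: Δl = 1.9/cos(-13.7°) = 1.956 m; N'_1 = 28·cos(-13.7°) − 6·1.956 = 15.5; c'Δl = 35.01; W sinα = -6.6
Slice 2: Δl = 3.0/cos(-1.5°) = 3.001 m; N'_2 = 133·cos(-1.5°) − 22·3.001 = 66.9; c'Δl = 53.72; W sinα = -3.5
Slice 3: Δl = 3.1/cos13.6° = 3.189 m; N'_3 = 209·cos13.6° − 4·3.189 = 190.4; c'Δl = 57.09; W sinα = 49.1
Slice 4: Δl = 1.7/cos26.2° = 1.895 m; N'_4 = 97·cos26.2° − 7·1.895 = 73.8; c'Δl = 33.91; W sinα = 42.8
Slice 5: Δl = 2.9/cos39.7° = 3.769 m; N'_5 = 81·cos39.7° − 9·3.769 = 28.4; c'Δl = 67.47; W sinα = 51.7
Σc'Δl = 247.2 kN/m; ΣN' = 375.0 kN/m; ΣW sinα = 133.6 kN/m
Resisting = 247.2 + 375.0·tan35.0° = 247.2 + 262.5 = 509.7 kN/m
FS = 509.7 / 133.6 = 3.816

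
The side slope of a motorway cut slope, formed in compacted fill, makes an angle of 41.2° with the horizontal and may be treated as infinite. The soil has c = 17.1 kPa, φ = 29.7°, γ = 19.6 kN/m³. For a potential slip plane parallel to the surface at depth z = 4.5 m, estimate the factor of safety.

For an infinite slope with a slip plane parallel to the surface (no pore pressure): FS = [c + γz cos²β tanφ] / [γz sinβ cosβ].
γz = 19.6·4.5 = 88.20 kN/m²
Numerator = 17.1 + 88.20·cos²41.2°·tan29.7° = 17.1 + 88.20·0.5661·0.5704 = 45.581 kPa
Denominator = 88.20·sin41.2°·cos41.2° = 88.20·0.6587·0.7524 = 43.713 kPa
FS = 45.581 / 43.713 = 1.043

FS = 1.04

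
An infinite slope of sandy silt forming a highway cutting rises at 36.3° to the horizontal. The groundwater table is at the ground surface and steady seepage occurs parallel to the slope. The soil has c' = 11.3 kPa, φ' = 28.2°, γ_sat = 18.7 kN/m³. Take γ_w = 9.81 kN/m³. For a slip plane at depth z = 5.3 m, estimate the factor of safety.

With seepage parallel to the slope and the water table at the surface, the effective normal stress on the slip plane uses the buoyant unit weight γ' = γ_sat − γ_w while the driving shear stress uses γ_sat:
FS = [c' + γ' z cos²β tanφ'] / [γ_sat z sinβ cosβ]
γ' = 18.7 − 9.81 = 8.89 kN/m³
Numerator = 11.3 + 8.89·5.3·cos²36.3°·tan28.2° = 11.3 + 8.89·5.3·0.6495·0.5362 = 27.709 kPa
Denominator = 18.7·5.3·sin36.3°·cos36.3° = 18.7·5.3·0.5920·0.8059 = 47.287 kPa
FS = 27.709 / 47.287 = 0.586

FS = 0.59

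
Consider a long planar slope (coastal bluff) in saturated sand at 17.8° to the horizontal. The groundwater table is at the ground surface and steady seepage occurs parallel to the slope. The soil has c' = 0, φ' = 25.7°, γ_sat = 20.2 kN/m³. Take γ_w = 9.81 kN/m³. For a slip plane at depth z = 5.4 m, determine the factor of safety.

FS = 0.77

With seepage parallel to the slope and the water table at the surface, the effective normal stress on the slip plane uses the buoyant unit weight γ' = γ_sat − γ_w while the driving shear stress uses γ_sat:
FS = [c' + γ' z cos²β tanφ'] / [γ_sat z sinβ cosβ]
(For c' = 0 this reduces to FS = (γ'/γ_sat)·tanφ'/tanβ.)
γ' = 20.2 − 9.81 = 10.39 kN/m³
Numerator = 0.0 + 10.39·5.4·cos²17.8°·tan25.7° = 0.0 + 10.39·5.4·0.9066·0.4813 = 24.479 kPa
Denominator = 20.2·5.4·sin17.8°·cos17.8° = 20.2·5.4·0.3057·0.9521 = 31.749 kPa
FS = 24.479 / 31.749 = 0.771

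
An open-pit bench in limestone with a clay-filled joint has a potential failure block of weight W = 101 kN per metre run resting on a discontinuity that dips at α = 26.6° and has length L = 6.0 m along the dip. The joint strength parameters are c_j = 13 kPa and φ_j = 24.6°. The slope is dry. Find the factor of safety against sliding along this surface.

FS = 2.64

Resolving the block weight along and normal to the plane and applying the Mohr–Coulomb strength on the joint:
N' = W cosα = 101·cos26.6° = 90.3 kN/m
Driving force T = W sinα = 101·sin26.6° = 45.2 kN/m
Resisting force R = c_j·L + N'·tanφ_j = 13·6.0 + 90.3·tan24.6° = 78.0 + 41.3 = 119.3 kN/m
FS = R / T = 119.3 / 45.2 = 2.639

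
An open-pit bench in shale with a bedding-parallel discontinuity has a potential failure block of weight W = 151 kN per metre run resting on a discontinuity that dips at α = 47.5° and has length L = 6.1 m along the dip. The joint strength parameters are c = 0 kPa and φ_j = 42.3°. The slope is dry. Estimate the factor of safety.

FS = 0.83

Resolving the block weight along and normal to the plane and applying the Mohr–Coulomb strength on the joint:
N' = W cosα = 151·cos47.5° = 102.0 kN/m
Driving force T = W sinα = 151·sin47.5° = 111.3 kN/m
Resisting force R = c·L + N'·tanφ_j = 0·6.1 + 102.0·tan42.3° = 0.0 + 92.8 = 92.8 kN/m
FS = R / T = 92.8 / 111.3 = 0.834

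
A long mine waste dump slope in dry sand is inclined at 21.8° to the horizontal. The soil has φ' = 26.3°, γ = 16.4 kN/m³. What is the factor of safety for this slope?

FS = 1.24

For a dry cohesionless infinite slope the factor of safety is FS = tanφ' / tanβ.
FS = tan26.3° / tan21.8° = 0.4942 / 0.4000 = 1.236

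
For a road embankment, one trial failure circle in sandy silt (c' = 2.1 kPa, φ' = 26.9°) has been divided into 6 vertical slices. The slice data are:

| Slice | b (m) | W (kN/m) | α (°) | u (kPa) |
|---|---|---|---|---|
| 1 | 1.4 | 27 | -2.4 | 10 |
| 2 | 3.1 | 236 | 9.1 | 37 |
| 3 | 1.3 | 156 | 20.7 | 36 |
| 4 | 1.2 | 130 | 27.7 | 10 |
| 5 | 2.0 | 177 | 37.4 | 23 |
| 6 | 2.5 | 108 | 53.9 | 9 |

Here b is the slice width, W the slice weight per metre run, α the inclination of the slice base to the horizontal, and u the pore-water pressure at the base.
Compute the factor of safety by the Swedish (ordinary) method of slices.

FS = 0.72

Ordinary method of slices: FS = Σ[c'·Δl_i + (W_i cosα_i − u_i·Δl_i)·tanφ'] / Σ W_i sinα_i, with Δl_i = b_i / cosα_i.
Slice 1: Δl = 1.4/cos(-2.4°) = 1.401 m; N'_1 = 27·cos(-2.4°) − 10·1.401 = 13.0; c'Δl = 2.94; W sinα = -1.1
Slice 2: Δl = 3.1/cos9.1° = 3.140 m; N'_2 = 236·cos9.1° − 37·3.140 = 116.9; c'Δl = 6.59; W sinα = 37.3
Slice 3: Δl = 1.3/cos20.7° = 1.390 m; N'_3 = 156·cos20.7° − 36·1.390 = 95.9; c'Δl = 2.92; W sinα = 55.1
Slice 4: Δl = 1.2/cos27.7° = 1.355 m; N'_4 = 130·cos27.7° − 10·1.355 = 101.5; c'Δl = 2.85; W sinα = 60.4
Slice 5: Δl = 2.0/cos37.4° = 2.518 m; N'_5 = 177·cos37.4° − 23·2.518 = 82.7; c'Δl = 5.29; W sinα = 107.5
Slice 6: Δl = 2.5/cos53.9° = 4.243 m; N'_6 = 108·cos53.9° − 9·4.243 = 25.4; c'Δl = 8.91; W sinα = 87.3
Σc'Δl = 29.5 kN/m; ΣN' = 435.4 kN/m; ΣW sinα = 346.5 kN/m
Resisting = 29.5 + 435.4·tan26.9° = 29.5 + 220.9 = 250.4 kN/m
FS = 250.4 / 346.5 = 0.723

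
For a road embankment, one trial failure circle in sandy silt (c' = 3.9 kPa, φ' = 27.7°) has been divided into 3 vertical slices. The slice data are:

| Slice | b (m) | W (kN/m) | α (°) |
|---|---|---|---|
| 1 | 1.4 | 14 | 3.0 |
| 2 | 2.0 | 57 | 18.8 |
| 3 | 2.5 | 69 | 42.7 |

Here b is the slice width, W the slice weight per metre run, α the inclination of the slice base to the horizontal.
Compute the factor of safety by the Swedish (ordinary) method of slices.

Ordinary method of slices: FS = Σ[c'·Δl_i + (W_i cosα_i)·tanφ'] / Σ W_i sinα_i, with Δl_i = b_i / cosα_i.
Slice 1: Δl = 1.4/cos3.0° = 1.402 m; N'_1 = 14·cos3.0° = 14.0; c'Δl = 5.47; W sinα = 0.7
Slice 2: Δl = 2.0/cos18.8° = 2.113 m; N'_2 = 57·cos18.8° = 54.0; c'Δl = 8.24; W sinα = 18.4
Slice 3: Δl = 2.5/cos42.7° = 3.402 m; N'_3 = 69·cos42.7° = 50.7; c'Δl = 13.27; W sinα = 46.8
Σc'Δl = 27.0 kN/m; ΣN' = 118.6 kN/m; ΣW sinα = 65.9 kN/m
Resisting = 27.0 + 118.6·tan27.7° = 27.0 + 62.3 = 89.3 kN/m
FS = 89.3 / 65.9 = 1.355

FS = 1.35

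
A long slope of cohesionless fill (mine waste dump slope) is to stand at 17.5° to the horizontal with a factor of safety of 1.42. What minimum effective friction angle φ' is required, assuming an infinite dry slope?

FS = tanφ'/tanβ ⇒ tanφ' = FS · tanβ = 1.42 · tan17.5° = 0.4477
φ' = arctan(0.4477) = 24.12°

φ' = 24.1°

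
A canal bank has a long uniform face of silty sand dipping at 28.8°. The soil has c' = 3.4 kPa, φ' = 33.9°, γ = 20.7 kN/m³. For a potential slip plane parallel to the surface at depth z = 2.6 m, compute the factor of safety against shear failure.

For an infinite slope with a slip plane parallel to the surface (no pore pressure): FS = [c' + γz cos²β tanφ'] / [γz sinβ cosβ].
γz = 20.7·2.6 = 53.82 kN/m²
Numerator = 3.4 + 53.82·cos²28.8°·tan33.9° = 3.4 + 53.82·0.7679·0.6720 = 31.172 kPa
Denominator = 53.82·sin28.8°·cos28.8° = 53.82·0.4818·0.8763 = 22.721 kPa
FS = 31.172 / 22.721 = 1.372

FS = 1.37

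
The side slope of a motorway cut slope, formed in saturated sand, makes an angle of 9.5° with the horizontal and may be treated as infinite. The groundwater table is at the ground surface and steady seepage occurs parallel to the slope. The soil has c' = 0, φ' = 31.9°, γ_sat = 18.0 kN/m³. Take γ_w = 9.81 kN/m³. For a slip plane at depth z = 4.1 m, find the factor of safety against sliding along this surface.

FS = 1.69

With seepage parallel to the slope and the water table at the surface, the effective normal stress on the slip plane uses the buoyant unit weight γ' = γ_sat − γ_w while the driving shear stress uses γ_sat:
FS = [c' + γ' z cos²β tanφ'] / [γ_sat z sinβ cosβ]
(For c' = 0 this reduces to FS = (γ'/γ_sat)·tanφ'/tanβ.)
γ' = 18.0 − 9.81 = 8.19 kN/m³
Numerator = 0.0 + 8.19·4.1·cos²9.5°·tan31.9° = 0.0 + 8.19·4.1·0.9728·0.6224 = 20.332 kPa
Denominator = 18.0·4.1·sin9.5°·cos9.5° = 18.0·4.1·0.1650·0.9863 = 12.013 kPa
FS = 20.332 / 12.013 = 1.692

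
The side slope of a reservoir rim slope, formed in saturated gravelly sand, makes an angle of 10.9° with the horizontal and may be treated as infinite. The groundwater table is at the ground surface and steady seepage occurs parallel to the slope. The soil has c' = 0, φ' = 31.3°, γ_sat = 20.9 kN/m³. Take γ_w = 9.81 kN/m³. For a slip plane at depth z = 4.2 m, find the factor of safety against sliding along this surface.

With seepage parallel to the slope and the water table at the surface, the effective normal stress on the slip plane uses the buoyant unit weight γ' = γ_sat − γ_w while the driving shear stress uses γ_sat:
FS = [c' + γ' z cos²β tanφ'] / [γ_sat z sinβ cosβ]
(For c' = 0 this reduces to FS = (γ'/γ_sat)·tanφ'/tanβ.)
γ' = 20.9 − 9.81 = 11.09 kN/m³
Numerator = 0.0 + 11.09·4.2·cos²10.9°·tan31.3° = 0.0 + 11.09·4.2·0.9642·0.6080 = 27.307 kPa
Denominator = 20.9·4.2·sin10.9°·cos10.9° = 20.9·4.2·0.1891·0.9820 = 16.299 kPa
FS = 27.307 / 16.299 = 1.675

FS = 1.68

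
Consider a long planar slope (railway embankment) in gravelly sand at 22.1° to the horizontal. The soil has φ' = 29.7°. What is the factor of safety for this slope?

FS = 1.40

For a dry cohesionless infinite slope the factor of safety is FS = tanφ' / tanβ.
FS = tan29.7° / tan22.1° = 0.5704 / 0.4061 = 1.405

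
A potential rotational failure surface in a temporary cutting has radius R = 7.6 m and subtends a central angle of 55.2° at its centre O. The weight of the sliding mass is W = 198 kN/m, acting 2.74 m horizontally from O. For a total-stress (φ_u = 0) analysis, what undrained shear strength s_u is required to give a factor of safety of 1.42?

FS = s_u·L_a·R / (W·d), so s_u = FS·W·d / (L_a·R).
Arc length L_a = R·θ = 7.6·(55.2°·π/180) = 7.6·0.9634 = 7.32 m
s_u = 1.42·198·2.74 / (7.32·7.6) = 770.4 / 55.65 = 13.84 kPa

s_u = 13.8 kPa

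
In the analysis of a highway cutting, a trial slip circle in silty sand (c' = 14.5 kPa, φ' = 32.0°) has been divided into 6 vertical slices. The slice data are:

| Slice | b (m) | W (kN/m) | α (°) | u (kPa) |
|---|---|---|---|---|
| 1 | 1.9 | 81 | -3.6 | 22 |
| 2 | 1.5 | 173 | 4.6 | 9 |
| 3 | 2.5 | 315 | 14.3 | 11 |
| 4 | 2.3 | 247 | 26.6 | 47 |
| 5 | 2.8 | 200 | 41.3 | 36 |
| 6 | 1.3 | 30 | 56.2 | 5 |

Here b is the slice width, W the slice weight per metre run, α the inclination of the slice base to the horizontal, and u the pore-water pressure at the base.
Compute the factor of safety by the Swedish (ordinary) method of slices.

FS = 1.65

Ordinary method of slices: FS = Σ[c'·Δl_i + (W_i cosα_i − u_i·Δl_i)·tanφ'] / Σ W_i sinα_i, with Δl_i = b_i / cosα_i.
Slice 1: Δl = 1.9/cos(-3.6°) = 1.904 m; N'_1 = 81·cos(-3.6°) − 22·1.904 = 39.0; c'Δl = 27.60; W sinα = -5.1
Slice 2: Δl = 1.5/cos4.6° = 1.505 m; N'_2 = 173·cos4.6° − 9·1.505 = 158.9; c'Δl = 21.82; W sinα = 13.9
Slice 3: Δl = 2.5/cos14.3° = 2.580 m; N'_3 = 315·cos14.3° − 11·2.580 = 276.9; c'Δl = 37.41; W sinα = 77.8
Slice 4: Δl = 2.3/cos26.6° = 2.572 m; N'_4 = 247·cos26.6° − 47·2.572 = 100.0; c'Δl = 37.30; W sinα = 110.6
Slice 5: Δl = 2.8/cos41.3° = 3.727 m; N'_5 = 200·cos41.3° − 36·3.727 = 16.1; c'Δl = 54.04; W sinα = 132.0
Slice 6: Δl = 1.3/cos56.2° = 2.337 m; N'_6 = 30·cos56.2° − 5·2.337 = 5.0; c'Δl = 33.88; W sinα = 24.9
Σc'Δl = 212.1 kN/m; ΣN' = 595.8 kN/m; ΣW sinα = 354.1 kN/m
Resisting = 212.1 + 595.8·tan32.0° = 212.1 + 372.3 = 584.3 kN/m
FS = 584.3 / 354.1 = 1.650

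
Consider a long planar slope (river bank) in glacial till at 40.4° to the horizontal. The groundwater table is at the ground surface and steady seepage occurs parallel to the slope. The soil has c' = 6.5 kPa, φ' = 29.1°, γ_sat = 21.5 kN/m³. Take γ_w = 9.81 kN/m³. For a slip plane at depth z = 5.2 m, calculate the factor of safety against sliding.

FS = 0.47

With seepage parallel to the slope and the water table at the surface, the effective normal stress on the slip plane uses the buoyant unit weight γ' = γ_sat − γ_w while the driving shear stress uses γ_sat:
FS = [c' + γ' z cos²β tanφ'] / [γ_sat z sinβ cosβ]
γ' = 21.5 − 9.81 = 11.69 kN/m³
Numerator = 6.5 + 11.69·5.2·cos²40.4°·tan29.1° = 6.5 + 11.69·5.2·0.5799·0.5566 = 26.122 kPa
Denominator = 21.5·5.2·sin40.4°·cos40.4° = 21.5·5.2·0.6481·0.7615 = 55.181 kPa
FS = 26.122 / 55.181 = 0.473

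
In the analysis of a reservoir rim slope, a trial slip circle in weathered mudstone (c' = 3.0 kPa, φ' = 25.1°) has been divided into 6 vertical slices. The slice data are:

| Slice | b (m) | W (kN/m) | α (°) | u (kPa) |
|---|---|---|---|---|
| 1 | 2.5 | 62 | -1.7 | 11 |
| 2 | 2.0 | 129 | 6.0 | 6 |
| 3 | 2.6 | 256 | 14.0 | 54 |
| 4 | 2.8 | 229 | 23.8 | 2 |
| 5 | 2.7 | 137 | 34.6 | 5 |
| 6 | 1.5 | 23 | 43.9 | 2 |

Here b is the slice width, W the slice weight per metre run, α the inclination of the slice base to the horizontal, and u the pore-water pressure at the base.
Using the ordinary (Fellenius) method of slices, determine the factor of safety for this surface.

FS = 1.20

Ordinary method of slices: FS = Σ[c'·Δl_i + (W_i cosα_i − u_i·Δl_i)·tanφ'] / Σ W_i sinα_i, with Δl_i = b_i / cosα_i.
Slice 1: Δl = 2.5/cos(-1.7°) = 2.501 m; N'_1 = 62·cos(-1.7°) − 11·2.501 = 34.5; c'Δl = 7.50; W sinα = -1.8
Slice 2: Δl = 2.0/cos6.0° = 2.011 m; N'_2 = 129·cos6.0° − 6·2.011 = 116.2; c'Δl = 6.03; W sinα = 13.5
Slice 3: Δl = 2.6/cos14.0° = 2.680 m; N'_3 = 256·cos14.0° − 54·2.680 = 103.7; c'Δl = 8.04; W sinα = 61.9
Slice 4: Δl = 2.8/cos23.8° = 3.060 m; N'_4 = 229·cos23.8° − 2·3.060 = 203.4; c'Δl = 9.18; W sinα = 92.4
Slice 5: Δl = 2.7/cos34.6° = 3.280 m; N'_5 = 137·cos34.6° − 5·3.280 = 96.4; c'Δl = 9.84; W sinα = 77.8
Slice 6: Δl = 1.5/cos43.9° = 2.082 m; N'_6 = 23·cos43.9° − 2·2.082 = 12.4; c'Δl = 6.25; W sinα = 15.9
Σc'Δl = 46.8 kN/m; ΣN' = 566.6 kN/m; ΣW sinα = 259.7 kN/m
Resisting = 46.8 + 566.6·tan25.1° = 46.8 + 265.4 = 312.2 kN/m
FS = 312.2 / 259.7 = 1.202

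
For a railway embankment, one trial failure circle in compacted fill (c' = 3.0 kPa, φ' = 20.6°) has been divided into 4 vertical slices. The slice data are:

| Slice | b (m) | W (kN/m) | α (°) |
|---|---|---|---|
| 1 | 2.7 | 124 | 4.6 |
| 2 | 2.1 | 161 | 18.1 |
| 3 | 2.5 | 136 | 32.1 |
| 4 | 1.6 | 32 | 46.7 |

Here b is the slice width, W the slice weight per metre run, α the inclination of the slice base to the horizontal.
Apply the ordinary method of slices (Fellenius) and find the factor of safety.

FS = 1.20

Ordinary method of slices: FS = Σ[c'·Δl_i + (W_i cosα_i)·tanφ'] / Σ W_i sinα_i, with Δl_i = b_i / cosα_i.
Slice 1: Δl = 2.7/cos4.6° = 2.709 m; N'_1 = 124·cos4.6° = 123.6; c'Δl = 8.13; W sinα = 9.9
Slice 2: Δl = 2.1/cos18.1° = 2.209 m; N'_2 = 161·cos18.1° = 153.0; c'Δl = 6.63; W sinα = 50.0
Slice 3: Δl = 2.5/cos32.1° = 2.951 m; N'_3 = 136·cos32.1° = 115.2; c'Δl = 8.85; W sinα = 72.3
Slice 4: Δl = 1.6/cos46.7° = 2.333 m; N'_4 = 32·cos46.7° = 21.9; c'Δl = 7.00; W sinα = 23.3
Σc'Δl = 30.6 kN/m; ΣN' = 413.8 kN/m; ΣW sinα = 155.5 kN/m
Resisting = 30.6 + 413.8·tan20.6° = 30.6 + 155.5 = 186.1 kN/m
FS = 186.1 / 155.5 = 1.197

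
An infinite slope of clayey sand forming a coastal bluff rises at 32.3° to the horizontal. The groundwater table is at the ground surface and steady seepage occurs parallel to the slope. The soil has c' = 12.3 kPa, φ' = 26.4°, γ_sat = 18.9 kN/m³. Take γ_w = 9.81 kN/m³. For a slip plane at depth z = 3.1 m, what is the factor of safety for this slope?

With seepage parallel to the slope and the water table at the surface, the effective normal stress on the slip plane uses the buoyant unit weight γ' = γ_sat − γ_w while the driving shear stress uses γ_sat:
FS = [c' + γ' z cos²β tanφ'] / [γ_sat z sinβ cosβ]
γ' = 18.9 − 9.81 = 9.09 kN/m³
Numerator = 12.3 + 9.09·3.1·cos²32.3°·tan26.4° = 12.3 + 9.09·3.1·0.7145·0.4964 = 22.294 kPa
Denominator = 18.9·3.1·sin32.3°·cos32.3° = 18.9·3.1·0.5344·0.8453 = 26.463 kPa
FS = 22.294 / 26.463 = 0.842

FS = 0.84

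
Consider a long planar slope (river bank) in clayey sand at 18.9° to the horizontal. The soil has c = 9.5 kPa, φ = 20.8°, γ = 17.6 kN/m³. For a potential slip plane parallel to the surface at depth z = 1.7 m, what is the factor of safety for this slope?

FS = 2.15

For an infinite slope with a slip plane parallel to the surface (no pore pressure): FS = [c + γz cos²β tanφ] / [γz sinβ cosβ].
γz = 17.6·1.7 = 29.92 kN/m²
Numerator = 9.5 + 29.92·cos²18.9°·tan20.8° = 9.5 + 29.92·0.8951·0.3799 = 19.673 kPa
Denominator = 29.92·sin18.9°·cos18.9° = 29.92·0.3239·0.9461 = 9.169 kPa
FS = 19.673 / 9.169 = 2.146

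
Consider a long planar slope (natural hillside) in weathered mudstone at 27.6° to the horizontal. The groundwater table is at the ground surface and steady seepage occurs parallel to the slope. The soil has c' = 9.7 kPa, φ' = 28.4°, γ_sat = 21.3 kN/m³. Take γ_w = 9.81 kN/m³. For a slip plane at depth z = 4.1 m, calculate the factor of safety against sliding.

With seepage parallel to the slope and the water table at the surface, the effective normal stress on the slip plane uses the buoyant unit weight γ' = γ_sat − γ_w while the driving shear stress uses γ_sat:
FS = [c' + γ' z cos²β tanφ'] / [γ_sat z sinβ cosβ]
γ' = 21.3 − 9.81 = 11.49 kN/m³
Numerator = 9.7 + 11.49·4.1·cos²27.6°·tan28.4° = 9.7 + 11.49·4.1·0.7854·0.5407 = 29.704 kPa
Denominator = 21.3·4.1·sin27.6°·cos27.6° = 21.3·4.1·0.4633·0.8862 = 35.855 kPa
FS = 29.704 / 35.855 = 0.828

FS = 0.83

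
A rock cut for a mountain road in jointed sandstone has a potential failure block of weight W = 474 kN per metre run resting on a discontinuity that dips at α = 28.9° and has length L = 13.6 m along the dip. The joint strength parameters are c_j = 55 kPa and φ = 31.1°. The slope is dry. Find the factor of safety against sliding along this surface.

FS = 4.36

Resolving the block weight along and normal to the plane and applying the Mohr–Coulomb strength on the joint:
N' = W cosα = 474·cos28.9° = 415.0 kN/m
Driving force T = W sinα = 474·sin28.9° = 229.1 kN/m
Resisting force R = c_j·L + N'·tanφ = 55·13.6 + 415.0·tan31.1° = 748.0 + 250.3 = 998.3 kN/m
FS = R / T = 998.3 / 229.1 = 4.358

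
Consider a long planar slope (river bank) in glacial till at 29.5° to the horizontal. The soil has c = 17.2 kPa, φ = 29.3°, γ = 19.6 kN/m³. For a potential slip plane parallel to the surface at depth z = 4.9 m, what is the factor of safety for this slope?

For an infinite slope with a slip plane parallel to the surface (no pore pressure): FS = [c + γz cos²β tanφ] / [γz sinβ cosβ].
γz = 19.6·4.9 = 96.04 kN/m²
Numerator = 17.2 + 96.04·cos²29.5°·tan29.3° = 17.2 + 96.04·0.7575·0.5612 = 58.027 kPa
Denominator = 96.04·sin29.5°·cos29.5° = 96.04·0.4924·0.8704 = 41.161 kPa
FS = 58.027 / 41.161 = 1.410

FS = 1.41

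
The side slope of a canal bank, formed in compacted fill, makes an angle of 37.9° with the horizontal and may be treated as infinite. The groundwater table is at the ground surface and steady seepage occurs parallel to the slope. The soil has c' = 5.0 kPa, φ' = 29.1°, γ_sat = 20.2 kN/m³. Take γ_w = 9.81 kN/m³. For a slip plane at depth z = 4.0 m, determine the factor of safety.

FS = 0.50

With seepage parallel to the slope and the water table at the surface, the effective normal stress on the slip plane uses the buoyant unit weight γ' = γ_sat − γ_w while the driving shear stress uses γ_sat:
FS = [c' + γ' z cos²β tanφ'] / [γ_sat z sinβ cosβ]
γ' = 20.2 − 9.81 = 10.39 kN/m³
Numerator = 5.0 + 10.39·4.0·cos²37.9°·tan29.1° = 5.0 + 10.39·4.0·0.6227·0.5566 = 19.403 kPa
Denominator = 20.2·4.0·sin37.9°·cos37.9° = 20.2·4.0·0.6143·0.7891 = 39.166 kPa
FS = 19.403 / 39.166 = 0.495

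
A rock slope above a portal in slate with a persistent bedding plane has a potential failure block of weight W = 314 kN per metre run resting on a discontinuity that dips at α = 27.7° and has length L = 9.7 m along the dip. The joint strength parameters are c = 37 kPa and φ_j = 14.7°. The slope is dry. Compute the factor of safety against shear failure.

FS = 2.96

Resolving the block weight along and normal to the plane and applying the Mohr–Coulomb strength on the joint:
N' = W cosα = 314·cos27.7° = 278.0 kN/m
Driving force T = W sinα = 314·sin27.7° = 146.0 kN/m
Resisting force R = c·L + N'·tanφ_j = 37·9.7 + 278.0·tan14.7° = 358.9 + 72.9 = 431.8 kN/m
FS = R / T = 431.8 / 146.0 = 2.959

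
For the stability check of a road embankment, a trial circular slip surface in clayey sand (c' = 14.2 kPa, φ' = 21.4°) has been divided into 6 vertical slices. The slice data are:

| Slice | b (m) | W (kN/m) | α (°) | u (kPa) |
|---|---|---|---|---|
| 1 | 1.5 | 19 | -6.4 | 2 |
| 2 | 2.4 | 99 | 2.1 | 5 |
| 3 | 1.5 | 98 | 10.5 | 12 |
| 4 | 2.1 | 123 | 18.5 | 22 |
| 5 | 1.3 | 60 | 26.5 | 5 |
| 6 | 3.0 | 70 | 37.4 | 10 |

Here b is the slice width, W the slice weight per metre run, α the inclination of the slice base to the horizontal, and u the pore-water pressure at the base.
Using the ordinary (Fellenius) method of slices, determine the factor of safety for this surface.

FS = 2.39

Ordinary method of slices: FS = Σ[c'·Δl_i + (W_i cosα_i − u_i·Δl_i)·tanφ'] / Σ W_i sinα_i, with Δl_i = b_i / cosα_i.
Slice 1: Δl = 1.5/cos(-6.4°) = 1.509 m; N'_1 = 19·cos(-6.4°) − 2·1.509 = 15.9; c'Δl = 21.43; W sinα = -2.1
Slice 2: Δl = 2.4/cos2.1° = 2.402 m; N'_2 = 99·cos2.1° − 5·2.402 = 86.9; c'Δl = 34.10; W sinα = 3.6
Slice 3: Δl = 1.5/cos10.5° = 1.526 m; N'_3 = 98·cos10.5° − 12·1.526 = 78.1; c'Δl = 21.66; W sinα = 17.9
Slice 4: Δl = 2.1/cos18.5° = 2.214 m; N'_4 = 123·cos18.5° − 22·2.214 = 67.9; c'Δl = 31.44; W sinα = 39.0
Slice 5: Δl = 1.3/cos26.5° = 1.453 m; N'_5 = 60·cos26.5° − 5·1.453 = 46.4; c'Δl = 20.63; W sinα = 26.8
Slice 6: Δl = 3.0/cos37.4° = 3.776 m; N'_6 = 70·cos37.4° − 10·3.776 = 17.8; c'Δl = 53.62; W sinα = 42.5
Σc'Δl = 182.9 kN/m; ΣN' = 313.0 kN/m; ΣW sinα = 127.7 kN/m
Resisting = 182.9 + 313.0·tan21.4° = 182.9 + 122.7 = 305.6 kN/m
FS = 305.6 / 127.7 = 2.393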